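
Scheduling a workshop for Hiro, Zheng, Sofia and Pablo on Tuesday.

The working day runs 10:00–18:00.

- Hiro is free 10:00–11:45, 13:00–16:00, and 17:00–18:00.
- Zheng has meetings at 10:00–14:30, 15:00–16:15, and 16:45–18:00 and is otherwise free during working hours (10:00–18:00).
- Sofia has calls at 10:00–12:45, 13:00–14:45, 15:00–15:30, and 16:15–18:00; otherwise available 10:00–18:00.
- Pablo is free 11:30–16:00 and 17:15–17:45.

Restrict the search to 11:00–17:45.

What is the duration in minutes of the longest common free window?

15 minutes

Zheng free within 10:00–18:00: 14:30–15:00, 16:15–16:45.
Sofia free within 10:00–18:00: 12:45–13:00, 14:45–15:00, 15:30–16:15.
Hiro ∩ Zheng: 14:30–15:00.
Hiro ∩ Zheng ∩ Sofia: 14:45–15:00.
Hiro ∩ Zheng ∩ Sofia ∩ Pablo: 14:45–15:00.
Restricted to 11:00–17:45: 14:45–15:00.
Single common window of 15 minutes.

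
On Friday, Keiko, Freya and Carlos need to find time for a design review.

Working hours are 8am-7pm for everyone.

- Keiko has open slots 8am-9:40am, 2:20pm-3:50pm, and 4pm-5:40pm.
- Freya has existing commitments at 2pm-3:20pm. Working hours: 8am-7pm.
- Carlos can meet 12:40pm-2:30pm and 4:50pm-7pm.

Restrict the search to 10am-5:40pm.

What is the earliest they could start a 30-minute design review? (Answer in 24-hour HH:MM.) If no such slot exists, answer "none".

Freya free within 08:00–19:00: 08:00–14:00, 15:20–19:00.
Keiko ∩ Freya: 08:00–09:40, 15:20–15:50, 16:00–17:40.
Keiko ∩ Freya ∩ Carlos: 16:50–17:40.
Restricted to 10:00–17:40: 16:50–17:40.
Windows ≥ 30 min: 16:50–17:40.
Earliest such window starts at 16:50.

16:50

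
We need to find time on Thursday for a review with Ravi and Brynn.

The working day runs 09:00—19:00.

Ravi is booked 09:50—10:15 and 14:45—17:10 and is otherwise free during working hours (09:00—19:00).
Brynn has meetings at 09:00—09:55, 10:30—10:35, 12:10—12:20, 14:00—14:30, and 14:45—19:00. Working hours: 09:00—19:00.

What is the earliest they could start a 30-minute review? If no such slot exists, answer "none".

Ravi free within 09:00–19:00: 09:00–09:50, 10:15–14:45, 17:10–19:00.
Brynn free within 09:00–19:00: 09:55–10:30, 10:35–12:10, 12:20–14:00, 14:30–14:45.
Ravi ∩ Brynn: 10:15–10:30, 10:35–12:10, 12:20–14:00, 14:30–14:45.
Windows ≥ 30 min: 10:35–12:10, 12:20–14:00.
Earliest such window starts at 10:35.

10:35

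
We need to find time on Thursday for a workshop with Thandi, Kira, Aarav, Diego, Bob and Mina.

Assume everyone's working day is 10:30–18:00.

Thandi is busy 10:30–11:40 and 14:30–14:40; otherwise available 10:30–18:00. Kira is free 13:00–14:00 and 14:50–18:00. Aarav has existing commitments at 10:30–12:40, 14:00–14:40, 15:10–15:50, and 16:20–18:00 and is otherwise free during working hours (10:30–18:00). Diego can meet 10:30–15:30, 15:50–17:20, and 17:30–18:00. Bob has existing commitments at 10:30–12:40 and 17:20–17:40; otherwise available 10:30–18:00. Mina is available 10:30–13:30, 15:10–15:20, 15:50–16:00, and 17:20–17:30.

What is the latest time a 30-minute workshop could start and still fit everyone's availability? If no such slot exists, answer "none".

Thandi free within 10:30–18:00: 11:40–14:30, 14:40–18:00.
Aarav free within 10:30–18:00: 12:40–14:00, 14:40–15:10, 15:50–16:20.
Bob free within 10:30–18:00: 12:40–17:20, 17:40–18:00.
Thandi ∩ Kira: 13:00–14:00, 14:50–18:00.
Thandi ∩ Kira ∩ Aarav: 13:00–14:00, 14:50–15:10, 15:50–16:20.
Thandi ∩ Kira ∩ Aarav ∩ Diego: 13:00–14:00, 14:50–15:10, 15:50–16:20.
Thandi ∩ Kira ∩ Aarav ∩ Diego ∩ Bob: 13:00–14:00, 14:50–15:10, 15:50–16:20.
Thandi ∩ Kira ∩ Aarav ∩ Diego ∩ Bob ∩ Mina: 13:00–13:30, 15:50–16:00.
Windows ≥ 30 min: 13:00–13:30.
Latest start in the last window 13:00–13:30 is 13:30 − 30 min = 13:00.

13:00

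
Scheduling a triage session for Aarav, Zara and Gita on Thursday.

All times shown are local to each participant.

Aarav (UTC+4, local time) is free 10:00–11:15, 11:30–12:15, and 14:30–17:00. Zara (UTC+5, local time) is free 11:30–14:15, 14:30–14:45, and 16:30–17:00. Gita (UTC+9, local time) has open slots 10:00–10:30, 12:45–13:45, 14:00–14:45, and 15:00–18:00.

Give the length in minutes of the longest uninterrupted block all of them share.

Aarav → UTC: 06:00–07:15, 07:30–08:15, 10:30–13:00.
Zara → UTC: 06:30–09:15, 09:30–09:45, 11:30–12:00.
Gita → UTC: 01:00–01:30, 03:45–04:45, 05:00–05:45, 06:00–09:00.
Aarav ∩ Zara: 06:30–07:15, 07:30–08:15, 11:30–12:00.
Aarav ∩ Zara ∩ Gita: 06:30–07:15, 07:30–08:15.
Common window lengths: 45, 45 min; longest is 45.

45 minutes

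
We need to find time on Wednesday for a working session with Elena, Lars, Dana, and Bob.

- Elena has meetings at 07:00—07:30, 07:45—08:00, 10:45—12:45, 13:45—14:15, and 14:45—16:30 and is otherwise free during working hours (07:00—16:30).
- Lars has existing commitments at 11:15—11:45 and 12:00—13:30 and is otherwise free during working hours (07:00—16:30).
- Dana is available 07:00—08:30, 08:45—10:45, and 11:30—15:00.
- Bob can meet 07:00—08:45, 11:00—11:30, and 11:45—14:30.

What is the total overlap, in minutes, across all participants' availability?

Elena free within 07:00–16:30: 07:30–07:45, 08:00–10:45, 12:45–13:45, 14:15–14:45.
Lars free within 07:00–16:30: 07:00–11:15, 11:45–12:00, 13:30–16:30.
Elena ∩ Lars: 07:30–07:45, 08:00–10:45, 13:30–13:45, 14:15–14:45.
Elena ∩ Lars ∩ Dana: 07:30–07:45, 08:00–08:30, 08:45–10:45, 13:30–13:45, 14:15–14:45.
Elena ∩ Lars ∩ Dana ∩ Bob: 07:30–07:45, 08:00–08:30, 13:30–13:45, 14:15–14:30.
Total common minutes: 15 + 30 + 15 + 15 = 75.

75 minutes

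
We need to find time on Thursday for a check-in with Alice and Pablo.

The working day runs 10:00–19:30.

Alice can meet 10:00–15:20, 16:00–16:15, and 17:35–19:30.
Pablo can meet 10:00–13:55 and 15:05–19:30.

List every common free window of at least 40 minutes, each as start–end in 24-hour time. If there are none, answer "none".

Alice ∩ Pablo: 10:00–13:55, 15:05–15:20, 16:00–16:15, 17:35–19:30.
Windows ≥ 40 min: 10:00–13:55, 17:35–19:30.

10:00–13:55, 17:35–19:30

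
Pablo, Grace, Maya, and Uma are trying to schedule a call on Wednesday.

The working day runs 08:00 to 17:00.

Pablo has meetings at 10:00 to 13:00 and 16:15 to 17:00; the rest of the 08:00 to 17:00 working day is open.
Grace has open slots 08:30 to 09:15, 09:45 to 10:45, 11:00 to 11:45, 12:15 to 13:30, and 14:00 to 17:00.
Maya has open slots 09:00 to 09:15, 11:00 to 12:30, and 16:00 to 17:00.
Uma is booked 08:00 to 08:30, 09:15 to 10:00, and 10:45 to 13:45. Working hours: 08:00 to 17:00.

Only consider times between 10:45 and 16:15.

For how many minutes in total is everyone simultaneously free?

15 minutes

Pablo free within 08:00–17:00: 08:00–10:00, 13:00–16:15.
Uma free within 08:00–17:00: 08:30–09:15, 10:00–10:45, 13:45–17:00.
Pablo ∩ Grace: 08:30–09:15, 09:45–10:00, 13:00–13:30, 14:00–16:15.
Pablo ∩ Grace ∩ Maya: 09:00–09:15, 16:00–16:15.
Pablo ∩ Grace ∩ Maya ∩ Uma: 09:00–09:15, 16:00–16:15.
Restricted to 10:45–16:15: 16:00–16:15.
Total common minutes: 15.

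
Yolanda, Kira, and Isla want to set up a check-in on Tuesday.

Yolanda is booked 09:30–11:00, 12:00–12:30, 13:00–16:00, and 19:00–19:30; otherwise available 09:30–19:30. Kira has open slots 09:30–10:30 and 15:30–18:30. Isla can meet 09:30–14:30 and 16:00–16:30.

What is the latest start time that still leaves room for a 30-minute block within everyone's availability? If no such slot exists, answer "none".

16:00

Yolanda free within 09:30–19:30: 11:00–12:00, 12:30–13:00, 16:00–19:00.
Yolanda ∩ Kira: 16:00–18:30.
Yolanda ∩ Kira ∩ Isla: 16:00–16:30.
Windows ≥ 30 min: 16:00–16:30.
Latest start in the last window 16:00–16:30 is 16:30 − 30 min = 16:00.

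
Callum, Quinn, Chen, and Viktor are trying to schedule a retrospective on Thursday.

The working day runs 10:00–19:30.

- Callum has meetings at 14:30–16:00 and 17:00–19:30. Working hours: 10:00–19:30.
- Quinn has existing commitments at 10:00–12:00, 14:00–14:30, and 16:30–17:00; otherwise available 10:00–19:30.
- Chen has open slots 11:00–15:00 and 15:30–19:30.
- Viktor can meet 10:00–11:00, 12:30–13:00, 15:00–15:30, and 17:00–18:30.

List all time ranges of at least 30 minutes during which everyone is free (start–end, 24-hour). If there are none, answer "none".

Callum free within 10:00–19:30: 10:00–14:30, 16:00–17:00.
Quinn free within 10:00–19:30: 12:00–14:00, 14:30–16:30, 17:00–19:30.
Callum ∩ Quinn: 12:00–14:00, 16:00–16:30.
Callum ∩ Quinn ∩ Chen: 12:00–14:00, 16:00–16:30.
Callum ∩ Quinn ∩ Chen ∩ Viktor: 12:30–13:00.
Windows ≥ 30 min: 12:30–13:00.

12:30–13:00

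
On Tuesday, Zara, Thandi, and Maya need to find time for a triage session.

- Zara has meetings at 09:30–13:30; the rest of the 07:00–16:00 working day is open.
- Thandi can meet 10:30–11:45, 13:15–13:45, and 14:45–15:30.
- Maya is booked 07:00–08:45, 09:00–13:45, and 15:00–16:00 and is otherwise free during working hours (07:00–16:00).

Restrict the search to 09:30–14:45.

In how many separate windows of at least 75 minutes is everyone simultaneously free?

Zara free within 07:00–16:00: 07:00–09:30, 13:30–16:00.
Maya free within 07:00–16:00: 08:45–09:00, 13:45–15:00.
Zara ∩ Thandi: 13:30–13:45, 14:45–15:30.
Zara ∩ Thandi ∩ Maya: 14:45–15:00.
Restricted to 09:30–14:45: (none).
Windows ≥ 75 min: (none).
That's 0 windows.

0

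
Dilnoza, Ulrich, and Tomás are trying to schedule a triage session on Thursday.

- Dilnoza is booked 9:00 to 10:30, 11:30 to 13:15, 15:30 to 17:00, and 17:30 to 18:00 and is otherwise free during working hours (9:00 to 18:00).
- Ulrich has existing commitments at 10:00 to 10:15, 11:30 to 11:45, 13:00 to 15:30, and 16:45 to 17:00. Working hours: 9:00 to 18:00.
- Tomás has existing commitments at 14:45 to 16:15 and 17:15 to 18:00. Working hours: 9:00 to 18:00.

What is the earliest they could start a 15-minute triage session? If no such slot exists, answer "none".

10:30

Dilnoza free within 09:00–18:00: 10:30–11:30, 13:15–15:30, 17:00–17:30.
Ulrich free within 09:00–18:00: 09:00–10:00, 10:15–11:30, 11:45–13:00, 15:30–16:45, 17:00–18:00.
Tomás free within 09:00–18:00: 09:00–14:45, 16:15–17:15.
Dilnoza ∩ Ulrich: 10:30–11:30, 17:00–17:30.
Dilnoza ∩ Ulrich ∩ Tomás: 10:30–11:30, 17:00–17:15.
Windows ≥ 15 min: 10:30–11:30, 17:00–17:15.
Earliest such window starts at 10:30.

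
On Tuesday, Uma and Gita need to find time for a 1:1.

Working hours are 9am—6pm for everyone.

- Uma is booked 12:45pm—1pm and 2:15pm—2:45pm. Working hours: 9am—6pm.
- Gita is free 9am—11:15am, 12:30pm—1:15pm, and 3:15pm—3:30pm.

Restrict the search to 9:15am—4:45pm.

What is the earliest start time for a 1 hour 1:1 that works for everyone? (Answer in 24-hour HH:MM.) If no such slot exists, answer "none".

09:15

Uma free within 09:00–18:00: 09:00–12:45, 13:00–14:15, 14:45–18:00.
Uma ∩ Gita: 09:00–11:15, 12:30–12:45, 13:00–13:15, 15:15–15:30.
Restricted to 09:15–16:45: 09:15–11:15, 12:30–12:45, 13:00–13:15, 15:15–15:30.
Windows ≥ 60 min: 09:15–11:15.
Earliest such window starts at 09:15.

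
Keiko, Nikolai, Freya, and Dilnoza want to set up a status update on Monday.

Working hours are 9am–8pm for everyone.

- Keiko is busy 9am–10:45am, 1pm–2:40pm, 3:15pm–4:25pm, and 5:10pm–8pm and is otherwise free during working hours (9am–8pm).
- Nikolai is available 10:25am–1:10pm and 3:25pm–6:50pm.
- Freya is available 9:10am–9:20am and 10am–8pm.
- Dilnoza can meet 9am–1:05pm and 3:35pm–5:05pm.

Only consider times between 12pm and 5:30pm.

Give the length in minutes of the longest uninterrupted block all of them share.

Keiko free within 09:00–20:00: 10:45–13:00, 14:40–15:15, 16:25–17:10.
Keiko ∩ Nikolai: 10:45–13:00, 16:25–17:10.
Keiko ∩ Nikolai ∩ Freya: 10:45–13:00, 16:25–17:10.
Keiko ∩ Nikolai ∩ Freya ∩ Dilnoza: 10:45–13:00, 16:25–17:05.
Restricted to 12:00–17:30: 12:00–13:00, 16:25–17:05.
Common window lengths: 60, 40 min; longest is 60.

60 minutes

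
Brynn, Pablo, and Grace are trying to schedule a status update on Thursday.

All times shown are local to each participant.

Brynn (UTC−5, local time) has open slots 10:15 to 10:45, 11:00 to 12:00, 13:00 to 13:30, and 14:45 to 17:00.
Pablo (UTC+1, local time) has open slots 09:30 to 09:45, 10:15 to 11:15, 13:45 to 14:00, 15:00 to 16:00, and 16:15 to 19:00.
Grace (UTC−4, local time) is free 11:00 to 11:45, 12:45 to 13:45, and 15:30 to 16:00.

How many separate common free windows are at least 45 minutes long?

0

Brynn → UTC: 15:15–15:45, 16:00–17:00, 18:00–18:30, 19:45–22:00.
Pablo → UTC: 08:30–08:45, 09:15–10:15, 12:45–13:00, 14:00–15:00, 15:15–18:00.
Grace → UTC: 15:00–15:45, 16:45–17:45, 19:30–20:00.
Brynn ∩ Pablo: 15:15–15:45, 16:00–17:00.
Brynn ∩ Pablo ∩ Grace: 15:15–15:45, 16:45–17:00.
Windows ≥ 45 min: (none).
That's 0 windows.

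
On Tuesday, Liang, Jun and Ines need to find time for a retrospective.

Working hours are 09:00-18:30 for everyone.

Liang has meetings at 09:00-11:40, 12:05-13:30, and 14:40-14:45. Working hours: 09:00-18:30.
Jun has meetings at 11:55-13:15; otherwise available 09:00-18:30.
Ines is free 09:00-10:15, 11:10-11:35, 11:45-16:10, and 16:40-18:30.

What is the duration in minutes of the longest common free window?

110 minutes

Liang free within 09:00–18:30: 11:40–12:05, 13:30–14:40, 14:45–18:30.
Jun free within 09:00–18:30: 09:00–11:55, 13:15–18:30.
Liang ∩ Jun: 11:40–11:55, 13:30–14:40, 14:45–18:30.
Liang ∩ Jun ∩ Ines: 11:45–11:55, 13:30–14:40, 14:45–16:10, 16:40–18:30.
Common window lengths: 10, 70, 85, 110 min; longest is 110.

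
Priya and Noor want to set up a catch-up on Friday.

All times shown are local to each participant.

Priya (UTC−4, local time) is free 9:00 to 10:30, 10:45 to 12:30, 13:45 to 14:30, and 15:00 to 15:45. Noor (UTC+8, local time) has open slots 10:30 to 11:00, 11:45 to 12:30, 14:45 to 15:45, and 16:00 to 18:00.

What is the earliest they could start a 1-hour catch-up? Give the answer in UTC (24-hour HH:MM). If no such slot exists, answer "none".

none

Priya → UTC: 13:00–14:30, 14:45–16:30, 17:45–18:30, 19:00–19:45.
Noor → UTC: 02:30–03:00, 03:45–04:30, 06:45–07:45, 08:00–10:00.
Priya ∩ Noor: (none).
Windows ≥ 60 min: (none).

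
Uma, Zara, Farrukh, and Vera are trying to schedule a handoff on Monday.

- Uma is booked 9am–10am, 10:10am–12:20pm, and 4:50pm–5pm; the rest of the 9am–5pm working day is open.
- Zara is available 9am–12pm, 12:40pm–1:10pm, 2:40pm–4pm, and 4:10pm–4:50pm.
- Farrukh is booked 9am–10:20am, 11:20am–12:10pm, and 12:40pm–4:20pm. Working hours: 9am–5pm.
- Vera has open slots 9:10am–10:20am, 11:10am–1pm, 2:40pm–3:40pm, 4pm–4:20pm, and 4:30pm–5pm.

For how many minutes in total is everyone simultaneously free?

Uma free within 09:00–17:00: 10:00–10:10, 12:20–16:50.
Farrukh free within 09:00–17:00: 10:20–11:20, 12:10–12:40, 16:20–17:00.
Uma ∩ Zara: 10:00–10:10, 12:40–13:10, 14:40–16:00, 16:10–16:50.
Uma ∩ Zara ∩ Farrukh: 16:20–16:50.
Uma ∩ Zara ∩ Farrukh ∩ Vera: 16:30–16:50.
Total common minutes: 20.

20 minutes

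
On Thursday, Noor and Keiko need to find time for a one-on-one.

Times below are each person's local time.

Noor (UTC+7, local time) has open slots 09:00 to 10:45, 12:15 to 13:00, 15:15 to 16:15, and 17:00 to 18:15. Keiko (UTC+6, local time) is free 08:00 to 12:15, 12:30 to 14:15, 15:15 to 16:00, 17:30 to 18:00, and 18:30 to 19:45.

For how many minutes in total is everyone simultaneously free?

Noor → UTC: 02:00–03:45, 05:15–06:00, 08:15–09:15, 10:00–11:15.
Keiko → UTC: 02:00–06:15, 06:30–08:15, 09:15–10:00, 11:30–12:00, 12:30–13:45.
Noor ∩ Keiko: 02:00–03:45, 05:15–06:00.
Total common minutes: 105 + 45 = 150.

150 minutes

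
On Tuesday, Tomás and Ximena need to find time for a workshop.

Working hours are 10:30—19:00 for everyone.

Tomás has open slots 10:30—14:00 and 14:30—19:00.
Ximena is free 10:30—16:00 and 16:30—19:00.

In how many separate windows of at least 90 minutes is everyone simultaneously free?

Tomás ∩ Ximena: 10:30–14:00, 14:30–16:00, 16:30–19:00.
Windows ≥ 90 min: 10:30–14:00, 14:30–16:00, 16:30–19:00.
That's 3 windows.

3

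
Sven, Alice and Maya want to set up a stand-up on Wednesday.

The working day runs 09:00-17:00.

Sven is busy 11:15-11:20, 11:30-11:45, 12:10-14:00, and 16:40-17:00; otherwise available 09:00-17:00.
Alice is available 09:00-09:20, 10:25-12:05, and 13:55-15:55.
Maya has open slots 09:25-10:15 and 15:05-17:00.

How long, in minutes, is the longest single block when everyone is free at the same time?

Sven free within 09:00–17:00: 09:00–11:15, 11:20–11:30, 11:45–12:10, 14:00–16:40.
Sven ∩ Alice: 09:00–09:20, 10:25–11:15, 11:20–11:30, 11:45–12:05, 14:00–15:55.
Sven ∩ Alice ∩ Maya: 15:05–15:55.
Single common window of 50 minutes.

50 minutes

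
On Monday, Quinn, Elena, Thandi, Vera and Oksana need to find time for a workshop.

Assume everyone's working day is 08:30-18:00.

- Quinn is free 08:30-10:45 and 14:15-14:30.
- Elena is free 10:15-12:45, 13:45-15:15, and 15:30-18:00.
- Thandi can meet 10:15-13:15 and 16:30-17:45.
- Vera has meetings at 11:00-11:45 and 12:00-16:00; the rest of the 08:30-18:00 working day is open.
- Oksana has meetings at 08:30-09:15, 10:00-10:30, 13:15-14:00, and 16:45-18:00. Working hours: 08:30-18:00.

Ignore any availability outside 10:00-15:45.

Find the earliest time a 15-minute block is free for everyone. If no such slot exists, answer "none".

Vera free within 08:30–18:00: 08:30–11:00, 11:45–12:00, 16:00–18:00.
Oksana free within 08:30–18:00: 09:15–10:00, 10:30–13:15, 14:00–16:45.
Quinn ∩ Elena: 10:15–10:45, 14:15–14:30.
Quinn ∩ Elena ∩ Thandi: 10:15–10:45.
Quinn ∩ Elena ∩ Thandi ∩ Vera: 10:15–10:45.
Quinn ∩ Elena ∩ Thandi ∩ Vera ∩ Oksana: 10:30–10:45.
Restricted to 10:00–15:45: 10:30–10:45.
Windows ≥ 15 min: 10:30–10:45.
Earliest such window starts at 10:30.

10:30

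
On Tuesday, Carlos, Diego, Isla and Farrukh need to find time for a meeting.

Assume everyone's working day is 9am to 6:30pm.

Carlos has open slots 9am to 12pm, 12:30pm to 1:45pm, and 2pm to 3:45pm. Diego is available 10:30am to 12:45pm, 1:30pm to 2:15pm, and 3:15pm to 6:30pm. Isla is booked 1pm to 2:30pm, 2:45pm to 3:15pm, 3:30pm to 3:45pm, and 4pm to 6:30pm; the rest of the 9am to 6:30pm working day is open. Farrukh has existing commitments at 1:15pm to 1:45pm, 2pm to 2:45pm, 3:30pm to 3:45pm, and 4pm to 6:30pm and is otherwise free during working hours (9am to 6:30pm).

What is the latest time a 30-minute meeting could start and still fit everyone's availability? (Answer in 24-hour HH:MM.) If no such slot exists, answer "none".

11:30

Isla free within 09:00–18:30: 09:00–13:00, 14:30–14:45, 15:15–15:30, 15:45–16:00.
Farrukh free within 09:00–18:30: 09:00–13:15, 13:45–14:00, 14:45–15:30, 15:45–16:00.
Carlos ∩ Diego: 10:30–12:00, 12:30–12:45, 13:30–13:45, 14:00–14:15, 15:15–15:45.
Carlos ∩ Diego ∩ Isla: 10:30–12:00, 12:30–12:45, 15:15–15:30.
Carlos ∩ Diego ∩ Isla ∩ Farrukh: 10:30–12:00, 12:30–12:45, 15:15–15:30.
Windows ≥ 30 min: 10:30–12:00.
Latest start in the last window 10:30–12:00 is 12:00 − 30 min = 11:30.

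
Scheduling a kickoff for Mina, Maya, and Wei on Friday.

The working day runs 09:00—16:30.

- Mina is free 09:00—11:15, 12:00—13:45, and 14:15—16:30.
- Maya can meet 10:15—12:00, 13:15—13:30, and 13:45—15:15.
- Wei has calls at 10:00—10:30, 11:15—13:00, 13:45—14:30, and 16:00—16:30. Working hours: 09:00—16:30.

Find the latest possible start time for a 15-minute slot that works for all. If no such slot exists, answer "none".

Wei free within 09:00–16:30: 09:00–10:00, 10:30–11:15, 13:00–13:45, 14:30–16:00.
Mina ∩ Maya: 10:15–11:15, 13:15–13:30, 14:15–15:15.
Mina ∩ Maya ∩ Wei: 10:30–11:15, 13:15–13:30, 14:30–15:15.
Windows ≥ 15 min: 10:30–11:15, 13:15–13:30, 14:30–15:15.
Latest start in the last window 14:30–15:15 is 15:15 − 15 min = 15:00.

15:00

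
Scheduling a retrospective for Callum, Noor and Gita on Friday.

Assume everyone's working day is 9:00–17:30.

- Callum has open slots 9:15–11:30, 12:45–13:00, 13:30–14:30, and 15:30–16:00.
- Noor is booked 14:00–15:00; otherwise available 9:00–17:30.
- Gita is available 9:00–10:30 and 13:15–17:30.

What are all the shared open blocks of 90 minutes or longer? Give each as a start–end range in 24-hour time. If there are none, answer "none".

Noor free within 09:00–17:30: 09:00–14:00, 15:00–17:30.
Callum ∩ Noor: 09:15–11:30, 12:45–13:00, 13:30–14:00, 15:30–16:00.
Callum ∩ Noor ∩ Gita: 09:15–10:30, 13:30–14:00, 15:30–16:00.
Windows ≥ 90 min: (none).

none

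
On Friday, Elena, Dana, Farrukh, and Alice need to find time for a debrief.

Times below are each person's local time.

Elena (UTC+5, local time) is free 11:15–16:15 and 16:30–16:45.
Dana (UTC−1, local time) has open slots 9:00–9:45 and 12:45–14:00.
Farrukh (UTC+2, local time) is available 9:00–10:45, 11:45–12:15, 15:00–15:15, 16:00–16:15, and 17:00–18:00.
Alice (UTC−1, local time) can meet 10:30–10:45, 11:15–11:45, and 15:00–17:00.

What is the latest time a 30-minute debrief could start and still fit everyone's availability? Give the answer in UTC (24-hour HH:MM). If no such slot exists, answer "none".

Elena → UTC: 06:15–11:15, 11:30–11:45.
Dana → UTC: 10:00–10:45, 13:45–15:00.
Farrukh → UTC: 07:00–08:45, 09:45–10:15, 13:00–13:15, 14:00–14:15, 15:00–16:00.
Alice → UTC: 11:30–11:45, 12:15–12:45, 16:00–18:00.
Elena ∩ Dana: 10:00–10:45.
Elena ∩ Dana ∩ Farrukh: 10:00–10:15.
Elena ∩ Dana ∩ Farrukh ∩ Alice: (none).
Windows ≥ 30 min: (none).

none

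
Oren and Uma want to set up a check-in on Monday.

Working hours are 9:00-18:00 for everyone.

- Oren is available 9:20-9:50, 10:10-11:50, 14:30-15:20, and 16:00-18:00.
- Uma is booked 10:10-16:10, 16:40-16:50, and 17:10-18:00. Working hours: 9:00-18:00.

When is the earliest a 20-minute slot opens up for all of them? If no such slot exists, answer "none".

Uma free within 09:00–18:00: 09:00–10:10, 16:10–16:40, 16:50–17:10.
Oren ∩ Uma: 09:20–09:50, 16:10–16:40, 16:50–17:10.
Windows ≥ 20 min: 09:20–09:50, 16:10–16:40, 16:50–17:10.
Earliest such window starts at 09:20.

09:20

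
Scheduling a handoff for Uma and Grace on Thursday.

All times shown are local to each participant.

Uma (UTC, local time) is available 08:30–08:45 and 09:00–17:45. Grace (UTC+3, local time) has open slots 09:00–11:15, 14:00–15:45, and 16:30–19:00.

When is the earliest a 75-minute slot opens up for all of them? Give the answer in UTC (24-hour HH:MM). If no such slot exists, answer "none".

11:00

Uma → UTC: 08:30–08:45, 09:00–17:45.
Grace → UTC: 06:00–08:15, 11:00–12:45, 13:30–16:00.
Uma ∩ Grace: 11:00–12:45, 13:30–16:00.
Windows ≥ 75 min: 11:00–12:45, 13:30–16:00.
Earliest such window starts at 11:00.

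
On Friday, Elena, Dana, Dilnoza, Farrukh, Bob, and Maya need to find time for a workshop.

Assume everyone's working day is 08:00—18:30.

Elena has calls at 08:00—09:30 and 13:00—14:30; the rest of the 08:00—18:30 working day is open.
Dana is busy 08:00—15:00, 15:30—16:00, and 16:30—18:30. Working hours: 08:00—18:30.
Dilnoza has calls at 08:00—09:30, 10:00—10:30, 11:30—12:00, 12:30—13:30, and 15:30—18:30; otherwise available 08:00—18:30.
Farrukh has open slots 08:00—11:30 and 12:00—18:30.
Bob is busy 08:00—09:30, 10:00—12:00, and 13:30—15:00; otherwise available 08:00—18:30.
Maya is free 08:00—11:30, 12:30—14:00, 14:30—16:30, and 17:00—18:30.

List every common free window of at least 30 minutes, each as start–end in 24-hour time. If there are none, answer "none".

Elena free within 08:00–18:30: 09:30–13:00, 14:30–18:30.
Dana free within 08:00–18:30: 15:00–15:30, 16:00–16:30.
Dilnoza free within 08:00–18:30: 09:30–10:00, 10:30–11:30, 12:00–12:30, 13:30–15:30.
Bob free within 08:00–18:30: 09:30–10:00, 12:00–13:30, 15:00–18:30.
Elena ∩ Dana: 15:00–15:30, 16:00–16:30.
Elena ∩ Dana ∩ Dilnoza: 15:00–15:30.
Elena ∩ Dana ∩ Dilnoza ∩ Farrukh: 15:00–15:30.
Elena ∩ Dana ∩ Dilnoza ∩ Farrukh ∩ Bob: 15:00–15:30.
Elena ∩ Dana ∩ Dilnoza ∩ Farrukh ∩ Bob ∩ Maya: 15:00–15:30.
Windows ≥ 30 min: 15:00–15:30.

15:00–15:30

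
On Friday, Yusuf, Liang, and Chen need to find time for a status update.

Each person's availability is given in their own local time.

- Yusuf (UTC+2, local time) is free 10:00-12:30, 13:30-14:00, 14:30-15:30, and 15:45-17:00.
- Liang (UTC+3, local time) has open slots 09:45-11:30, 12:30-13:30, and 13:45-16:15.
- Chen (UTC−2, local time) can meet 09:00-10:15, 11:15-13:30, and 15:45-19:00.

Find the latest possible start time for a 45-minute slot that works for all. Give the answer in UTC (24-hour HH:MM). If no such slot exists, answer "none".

none

Yusuf → UTC: 08:00–10:30, 11:30–12:00, 12:30–13:30, 13:45–15:00.
Liang → UTC: 06:45–08:30, 09:30–10:30, 10:45–13:15.
Chen → UTC: 11:00–12:15, 13:15–15:30, 17:45–21:00.
Yusuf ∩ Liang: 08:00–08:30, 09:30–10:30, 11:30–12:00, 12:30–13:15.
Yusuf ∩ Liang ∩ Chen: 11:30–12:00.
Windows ≥ 45 min: (none).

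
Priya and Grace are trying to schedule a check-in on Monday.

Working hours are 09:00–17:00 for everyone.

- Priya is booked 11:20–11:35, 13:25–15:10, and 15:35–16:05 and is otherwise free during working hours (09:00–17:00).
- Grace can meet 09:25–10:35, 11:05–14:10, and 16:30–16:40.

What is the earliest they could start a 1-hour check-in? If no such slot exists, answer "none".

09:25

Priya free within 09:00–17:00: 09:00–11:20, 11:35–13:25, 15:10–15:35, 16:05–17:00.
Priya ∩ Grace: 09:25–10:35, 11:05–11:20, 11:35–13:25, 16:30–16:40.
Windows ≥ 60 min: 09:25–10:35, 11:35–13:25.
Earliest such window starts at 09:25.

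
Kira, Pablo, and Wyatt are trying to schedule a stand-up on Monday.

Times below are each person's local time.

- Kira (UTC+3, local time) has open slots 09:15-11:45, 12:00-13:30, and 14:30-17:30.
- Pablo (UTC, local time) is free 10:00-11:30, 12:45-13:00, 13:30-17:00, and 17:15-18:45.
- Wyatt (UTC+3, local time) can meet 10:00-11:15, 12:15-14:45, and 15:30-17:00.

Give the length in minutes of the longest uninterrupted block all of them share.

30 minutes

Kira → UTC: 06:15–08:45, 09:00–10:30, 11:30–14:30.
Pablo → UTC: 10:00–11:30, 12:45–13:00, 13:30–17:00, 17:15–18:45.
Wyatt → UTC: 07:00–08:15, 09:15–11:45, 12:30–14:00.
Kira ∩ Pablo: 10:00–10:30, 12:45–13:00, 13:30–14:30.
Kira ∩ Pablo ∩ Wyatt: 10:00–10:30, 12:45–13:00, 13:30–14:00.
Common window lengths: 30, 15, 30 min; longest is 30.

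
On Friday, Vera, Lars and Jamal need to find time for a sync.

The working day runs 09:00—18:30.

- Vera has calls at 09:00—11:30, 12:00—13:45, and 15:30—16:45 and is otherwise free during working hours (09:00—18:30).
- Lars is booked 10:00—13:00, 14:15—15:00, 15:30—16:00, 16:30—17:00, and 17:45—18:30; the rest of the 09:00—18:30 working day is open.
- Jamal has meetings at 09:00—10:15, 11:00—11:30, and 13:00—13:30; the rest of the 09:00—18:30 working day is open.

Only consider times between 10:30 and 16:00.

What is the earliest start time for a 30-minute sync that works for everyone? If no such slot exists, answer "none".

Vera free within 09:00–18:30: 11:30–12:00, 13:45–15:30, 16:45–18:30.
Lars free within 09:00–18:30: 09:00–10:00, 13:00–14:15, 15:00–15:30, 16:00–16:30, 17:00–17:45.
Jamal free within 09:00–18:30: 10:15–11:00, 11:30–13:00, 13:30–18:30.
Vera ∩ Lars: 13:45–14:15, 15:00–15:30, 17:00–17:45.
Vera ∩ Lars ∩ Jamal: 13:45–14:15, 15:00–15:30, 17:00–17:45.
Restricted to 10:30–16:00: 13:45–14:15, 15:00–15:30.
Windows ≥ 30 min: 13:45–14:15, 15:00–15:30.
Earliest such window starts at 13:45.

13:45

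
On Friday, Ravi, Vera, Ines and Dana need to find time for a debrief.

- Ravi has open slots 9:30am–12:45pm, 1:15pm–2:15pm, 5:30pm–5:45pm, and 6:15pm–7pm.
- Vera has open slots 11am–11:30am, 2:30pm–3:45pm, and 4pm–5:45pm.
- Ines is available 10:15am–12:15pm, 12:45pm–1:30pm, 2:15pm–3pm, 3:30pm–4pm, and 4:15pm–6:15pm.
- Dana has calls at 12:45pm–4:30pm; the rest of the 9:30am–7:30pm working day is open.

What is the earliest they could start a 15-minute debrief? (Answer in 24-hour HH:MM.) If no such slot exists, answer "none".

Dana free within 09:30–19:30: 09:30–12:45, 16:30–19:30.
Ravi ∩ Vera: 11:00–11:30, 17:30–17:45.
Ravi ∩ Vera ∩ Ines: 11:00–11:30, 17:30–17:45.
Ravi ∩ Vera ∩ Ines ∩ Dana: 11:00–11:30, 17:30–17:45.
Windows ≥ 15 min: 11:00–11:30, 17:30–17:45.
Earliest such window starts at 11:00.

11:00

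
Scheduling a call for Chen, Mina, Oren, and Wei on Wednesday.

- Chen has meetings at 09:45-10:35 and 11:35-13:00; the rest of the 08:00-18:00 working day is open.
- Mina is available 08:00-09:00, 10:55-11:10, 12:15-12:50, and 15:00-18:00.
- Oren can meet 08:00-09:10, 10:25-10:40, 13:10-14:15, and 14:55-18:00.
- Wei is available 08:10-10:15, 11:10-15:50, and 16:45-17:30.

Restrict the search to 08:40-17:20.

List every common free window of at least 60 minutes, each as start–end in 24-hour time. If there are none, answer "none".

Chen free within 08:00–18:00: 08:00–09:45, 10:35–11:35, 13:00–18:00.
Chen ∩ Mina: 08:00–09:00, 10:55–11:10, 15:00–18:00.
Chen ∩ Mina ∩ Oren: 08:00–09:00, 15:00–18:00.
Chen ∩ Mina ∩ Oren ∩ Wei: 08:10–09:00, 15:00–15:50, 16:45–17:30.
Restricted to 08:40–17:20: 08:40–09:00, 15:00–15:50, 16:45–17:20.
Windows ≥ 60 min: (none).

none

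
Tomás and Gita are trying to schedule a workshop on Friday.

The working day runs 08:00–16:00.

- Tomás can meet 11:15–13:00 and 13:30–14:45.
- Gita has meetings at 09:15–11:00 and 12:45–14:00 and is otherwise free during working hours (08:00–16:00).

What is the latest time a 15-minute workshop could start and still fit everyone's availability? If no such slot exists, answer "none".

14:30

Gita free within 08:00–16:00: 08:00–09:15, 11:00–12:45, 14:00–16:00.
Tomás ∩ Gita: 11:15–12:45, 14:00–14:45.
Windows ≥ 15 min: 11:15–12:45, 14:00–14:45.
Latest start in the last window 14:00–14:45 is 14:45 − 15 min = 14:30.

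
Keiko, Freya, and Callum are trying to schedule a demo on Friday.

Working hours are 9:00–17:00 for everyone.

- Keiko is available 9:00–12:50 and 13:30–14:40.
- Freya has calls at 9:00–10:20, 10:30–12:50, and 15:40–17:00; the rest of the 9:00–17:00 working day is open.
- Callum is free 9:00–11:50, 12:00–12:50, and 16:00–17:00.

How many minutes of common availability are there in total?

Freya free within 09:00–17:00: 10:20–10:30, 12:50–15:40.
Keiko ∩ Freya: 10:20–10:30, 13:30–14:40.
Keiko ∩ Freya ∩ Callum: 10:20–10:30.
Total common minutes: 10.

10 minutes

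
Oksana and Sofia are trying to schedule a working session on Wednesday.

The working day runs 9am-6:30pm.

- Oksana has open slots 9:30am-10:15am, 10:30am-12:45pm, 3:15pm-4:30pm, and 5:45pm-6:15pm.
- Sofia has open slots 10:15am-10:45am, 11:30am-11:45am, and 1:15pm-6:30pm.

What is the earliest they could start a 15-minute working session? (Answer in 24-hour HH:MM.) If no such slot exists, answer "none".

Oksana ∩ Sofia: 10:30–10:45, 11:30–11:45, 15:15–16:30, 17:45–18:15.
Windows ≥ 15 min: 10:30–10:45, 11:30–11:45, 15:15–16:30, 17:45–18:15.
Earliest such window starts at 10:30.

10:30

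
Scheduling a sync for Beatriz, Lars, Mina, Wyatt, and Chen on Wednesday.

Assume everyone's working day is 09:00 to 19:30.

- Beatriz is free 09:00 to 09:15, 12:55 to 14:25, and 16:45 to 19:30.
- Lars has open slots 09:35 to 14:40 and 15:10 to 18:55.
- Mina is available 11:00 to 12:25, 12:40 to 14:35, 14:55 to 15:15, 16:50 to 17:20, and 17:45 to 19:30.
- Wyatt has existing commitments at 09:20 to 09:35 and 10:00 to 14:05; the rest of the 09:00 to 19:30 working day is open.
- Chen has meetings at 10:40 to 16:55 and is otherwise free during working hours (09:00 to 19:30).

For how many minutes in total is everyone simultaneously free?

Wyatt free within 09:00–19:30: 09:00–09:20, 09:35–10:00, 14:05–19:30.
Chen free within 09:00–19:30: 09:00–10:40, 16:55–19:30.
Beatriz ∩ Lars: 12:55–14:25, 16:45–18:55.
Beatriz ∩ Lars ∩ Mina: 12:55–14:25, 16:50–17:20, 17:45–18:55.
Beatriz ∩ Lars ∩ Mina ∩ Wyatt: 14:05–14:25, 16:50–17:20, 17:45–18:55.
Beatriz ∩ Lars ∩ Mina ∩ Wyatt ∩ Chen: 16:55–17:20, 17:45–18:55.
Total common minutes: 25 + 70 = 95.

95 minutes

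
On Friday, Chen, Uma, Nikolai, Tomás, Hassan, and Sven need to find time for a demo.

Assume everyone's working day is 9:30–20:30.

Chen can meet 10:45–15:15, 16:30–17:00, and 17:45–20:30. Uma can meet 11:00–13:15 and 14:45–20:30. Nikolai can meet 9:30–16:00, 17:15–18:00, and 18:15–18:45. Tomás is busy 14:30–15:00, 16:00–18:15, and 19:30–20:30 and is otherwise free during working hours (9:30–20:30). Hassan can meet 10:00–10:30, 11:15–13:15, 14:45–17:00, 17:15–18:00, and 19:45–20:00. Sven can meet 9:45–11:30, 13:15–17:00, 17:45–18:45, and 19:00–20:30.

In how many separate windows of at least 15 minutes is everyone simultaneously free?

Tomás free within 09:30–20:30: 09:30–14:30, 15:00–16:00, 18:15–19:30.
Chen ∩ Uma: 11:00–13:15, 14:45–15:15, 16:30–17:00, 17:45–20:30.
Chen ∩ Uma ∩ Nikolai: 11:00–13:15, 14:45–15:15, 17:45–18:00, 18:15–18:45.
Chen ∩ Uma ∩ Nikolai ∩ Tomás: 11:00–13:15, 15:00–15:15, 18:15–18:45.
Chen ∩ Uma ∩ Nikolai ∩ Tomás ∩ Hassan: 11:15–13:15, 15:00–15:15.
Chen ∩ Uma ∩ Nikolai ∩ Tomás ∩ Hassan ∩ Sven: 11:15–11:30, 15:00–15:15.
Windows ≥ 15 min: 11:15–11:30, 15:00–15:15.
That's 2 windows.

2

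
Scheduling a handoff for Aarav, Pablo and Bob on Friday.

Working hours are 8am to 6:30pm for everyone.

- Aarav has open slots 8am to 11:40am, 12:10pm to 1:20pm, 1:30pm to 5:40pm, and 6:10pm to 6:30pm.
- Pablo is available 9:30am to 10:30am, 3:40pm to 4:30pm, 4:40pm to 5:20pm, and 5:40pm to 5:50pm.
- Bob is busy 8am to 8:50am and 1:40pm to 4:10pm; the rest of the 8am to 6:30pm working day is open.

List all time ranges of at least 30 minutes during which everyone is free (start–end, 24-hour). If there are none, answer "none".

09:30–10:30, 16:40–17:20

Bob free within 08:00–18:30: 08:50–13:40, 16:10–18:30.
Aarav ∩ Pablo: 09:30–10:30, 15:40–16:30, 16:40–17:20.
Aarav ∩ Pablo ∩ Bob: 09:30–10:30, 16:10–16:30, 16:40–17:20.
Windows ≥ 30 min: 09:30–10:30, 16:40–17:20.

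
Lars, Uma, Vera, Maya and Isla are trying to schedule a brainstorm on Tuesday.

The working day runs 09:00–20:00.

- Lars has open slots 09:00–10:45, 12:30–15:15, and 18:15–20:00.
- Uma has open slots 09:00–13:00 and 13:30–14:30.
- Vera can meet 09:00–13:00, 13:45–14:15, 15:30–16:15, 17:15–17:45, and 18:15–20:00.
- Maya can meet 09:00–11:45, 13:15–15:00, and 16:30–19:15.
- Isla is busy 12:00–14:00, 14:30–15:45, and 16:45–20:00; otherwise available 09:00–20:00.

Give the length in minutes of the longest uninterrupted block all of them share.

Isla free within 09:00–20:00: 09:00–12:00, 14:00–14:30, 15:45–16:45.
Lars ∩ Uma: 09:00–10:45, 12:30–13:00, 13:30–14:30.
Lars ∩ Uma ∩ Vera: 09:00–10:45, 12:30–13:00, 13:45–14:15.
Lars ∩ Uma ∩ Vera ∩ Maya: 09:00–10:45, 13:45–14:15.
Lars ∩ Uma ∩ Vera ∩ Maya ∩ Isla: 09:00–10:45, 14:00–14:15.
Common window lengths: 105, 15 min; longest is 105.

105 minutes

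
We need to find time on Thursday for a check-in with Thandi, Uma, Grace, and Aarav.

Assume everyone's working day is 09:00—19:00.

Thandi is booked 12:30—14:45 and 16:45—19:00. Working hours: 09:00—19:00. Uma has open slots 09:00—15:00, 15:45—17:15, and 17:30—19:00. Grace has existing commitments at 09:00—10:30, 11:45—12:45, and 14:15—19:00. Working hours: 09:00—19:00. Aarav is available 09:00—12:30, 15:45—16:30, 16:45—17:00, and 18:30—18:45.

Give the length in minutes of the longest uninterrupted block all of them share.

Thandi free within 09:00–19:00: 09:00–12:30, 14:45–16:45.
Grace free within 09:00–19:00: 10:30–11:45, 12:45–14:15.
Thandi ∩ Uma: 09:00–12:30, 14:45–15:00, 15:45–16:45.
Thandi ∩ Uma ∩ Grace: 10:30–11:45.
Thandi ∩ Uma ∩ Grace ∩ Aarav: 10:30–11:45.
Single common window of 75 minutes.

75 minutes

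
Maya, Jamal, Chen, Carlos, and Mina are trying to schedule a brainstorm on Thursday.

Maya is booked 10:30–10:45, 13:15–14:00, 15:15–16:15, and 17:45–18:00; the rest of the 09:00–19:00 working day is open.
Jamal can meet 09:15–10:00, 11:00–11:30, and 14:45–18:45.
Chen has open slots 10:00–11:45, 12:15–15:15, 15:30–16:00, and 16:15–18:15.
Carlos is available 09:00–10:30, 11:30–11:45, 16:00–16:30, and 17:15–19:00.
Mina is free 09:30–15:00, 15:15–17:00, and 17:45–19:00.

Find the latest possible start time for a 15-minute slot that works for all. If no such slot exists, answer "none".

18:00

Maya free within 09:00–19:00: 09:00–10:30, 10:45–13:15, 14:00–15:15, 16:15–17:45, 18:00–19:00.
Maya ∩ Jamal: 09:15–10:00, 11:00–11:30, 14:45–15:15, 16:15–17:45, 18:00–18:45.
Maya ∩ Jamal ∩ Chen: 11:00–11:30, 14:45–15:15, 16:15–17:45, 18:00–18:15.
Maya ∩ Jamal ∩ Chen ∩ Carlos: 16:15–16:30, 17:15–17:45, 18:00–18:15.
Maya ∩ Jamal ∩ Chen ∩ Carlos ∩ Mina: 16:15–16:30, 18:00–18:15.
Windows ≥ 15 min: 16:15–16:30, 18:00–18:15.
Latest start in the last window 18:00–18:15 is 18:15 − 15 min = 18:00.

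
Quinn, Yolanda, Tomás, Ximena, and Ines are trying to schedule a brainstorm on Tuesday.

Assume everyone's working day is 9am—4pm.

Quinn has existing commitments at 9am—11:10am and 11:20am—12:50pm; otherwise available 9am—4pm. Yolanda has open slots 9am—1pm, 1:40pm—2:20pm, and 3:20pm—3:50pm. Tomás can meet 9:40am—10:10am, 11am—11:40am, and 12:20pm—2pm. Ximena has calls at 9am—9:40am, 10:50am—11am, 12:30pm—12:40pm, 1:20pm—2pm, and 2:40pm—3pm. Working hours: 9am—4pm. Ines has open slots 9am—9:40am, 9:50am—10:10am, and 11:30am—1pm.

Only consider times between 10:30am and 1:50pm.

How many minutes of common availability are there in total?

10 minutes

Quinn free within 09:00–16:00: 11:10–11:20, 12:50–16:00.
Ximena free within 09:00–16:00: 09:40–10:50, 11:00–12:30, 12:40–13:20, 14:00–14:40, 15:00–16:00.
Quinn ∩ Yolanda: 11:10–11:20, 12:50–13:00, 13:40–14:20, 15:20–15:50.
Quinn ∩ Yolanda ∩ Tomás: 11:10–11:20, 12:50–13:00, 13:40–14:00.
Quinn ∩ Yolanda ∩ Tomás ∩ Ximena: 11:10–11:20, 12:50–13:00.
Quinn ∩ Yolanda ∩ Tomás ∩ Ximena ∩ Ines: 12:50–13:00.
Restricted to 10:30–13:50: 12:50–13:00.
Total common minutes: 10.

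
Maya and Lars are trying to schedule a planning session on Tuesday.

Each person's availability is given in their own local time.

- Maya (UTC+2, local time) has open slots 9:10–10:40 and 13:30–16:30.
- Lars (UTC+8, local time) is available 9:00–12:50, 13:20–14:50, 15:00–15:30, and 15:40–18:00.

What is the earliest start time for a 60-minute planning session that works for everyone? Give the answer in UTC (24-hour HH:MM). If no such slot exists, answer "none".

Maya → UTC: 07:10–08:40, 11:30–14:30.
Lars → UTC: 01:00–04:50, 05:20–06:50, 07:00–07:30, 07:40–10:00.
Maya ∩ Lars: 07:10–07:30, 07:40–08:40.
Windows ≥ 60 min: 07:40–08:40.
Earliest such window starts at 07:40.

07:40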